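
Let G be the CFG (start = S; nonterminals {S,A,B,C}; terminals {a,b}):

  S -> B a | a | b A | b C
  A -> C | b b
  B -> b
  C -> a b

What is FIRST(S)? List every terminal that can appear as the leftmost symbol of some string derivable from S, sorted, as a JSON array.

Compute FIRST by fixpoint:
iter 1:
  A via A→b b: +{b}
  B via B→b: +{b}
  C via C→a b: +{a}
  S via S→B a: +{b}
  S via S→a: +{a}
  FIRST(S)={a,b}  FIRST(A)={b}  FIRST(B)={b}  FIRST(C)={a}
iter 2:
  A via A→C: +{a}
  FIRST(S)={a,b}  FIRST(A)={a,b}  FIRST(B)={b}  FIRST(C)={a}
iter 3: (stable)
  FIRST(S)={a,b}  FIRST(A)={a,b}  FIRST(B)={b}  FIRST(C)={a}

FIRST(S) = ["a", "b"]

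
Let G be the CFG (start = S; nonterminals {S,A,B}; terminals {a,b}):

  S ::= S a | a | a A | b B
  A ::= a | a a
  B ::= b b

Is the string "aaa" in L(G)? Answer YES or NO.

CNF form of G:
  S -> S T0 | T0 A | T1 B | a
  A -> T0 T0 | a
  B -> T1 T1
  T0 -> a
  T1 -> b

CYK table (by increasing span):
  [0..0]={A,S,T0}  "a"  orig:{A,S}
  [1..1]={A,S,T0}  "a"  orig:{A,S}
  [2..2]={A,S,T0}  "a"  orig:{A,S}
  [0..1]={A,S}  "aa"
  [1..2]={A,S}  "aa"
  [0..2]={S}  "aaa"

S ∈ T[0,2] ⇒ YES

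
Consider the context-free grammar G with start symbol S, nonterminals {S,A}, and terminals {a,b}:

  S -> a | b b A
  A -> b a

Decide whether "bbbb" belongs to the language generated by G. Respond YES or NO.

CNF form of G:
  S -> T0 X2 | a
  A -> T0 T1
  T0 -> b
  T1 -> a
  X2 -> T0 A

Fill CYK table bottom-up:
  cell(0,0) b: {T0}  orig:{}
  cell(1,1) b: {T0}  orig:{}
  cell(2,2) b: {T0}  orig:{}
  cell(3,3) b: {T0}  orig:{}
  cell(0,1) bb: ∅
  cell(1,2) bb: ∅
  cell(2,3) bb: ∅
  cell(0,2) bbb: ∅
  cell(1,3) bbb: ∅
  cell(0,3) bbbb: ∅

S ∉ T[0,3] ⇒ NO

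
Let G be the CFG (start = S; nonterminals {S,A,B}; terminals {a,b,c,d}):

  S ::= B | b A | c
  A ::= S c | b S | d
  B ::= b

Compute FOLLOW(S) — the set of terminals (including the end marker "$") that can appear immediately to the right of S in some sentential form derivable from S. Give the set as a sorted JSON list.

FIRST iteration:
[1]
  A via A→b S: +{b}
  A via A→d: +{d}
  B via B→b: +{b}
  S via S→B: +{b}
  S via S→c: +{c}
  FIRST[S]={b,c}  FIRST[A]={b,d}  FIRST[B]={b}
[2]
  A via A→S c: +{c}
  FIRST[S]={b,c}  FIRST[A]={b,c,d}  FIRST[B]={b}
[3] (no change)
  FIRST[S]={b,c}  FIRST[A]={b,c,d}  FIRST[B]={b}

Compute FOLLOW by fixpoint:
initialize: $ ∈ FOLLOW(S)
pass 1:
  A→S c: FOLLOW(S) ⊇ FIRST(c) = {c}; new: +{c}
  S→B: FOLLOW(B) ⊇ FOLLOW(S) ⊇ {$,c}; new: +{$,c}
  S→b A: FOLLOW(A) ⊇ FOLLOW(S) ⊇ {$,c}; new: +{$,c}
  FOLLOW(S)={$,c}  FOLLOW(A)={$,c}  FOLLOW(B)={$,c}
pass 2: (no change)
  FOLLOW(S)={$,c}  FOLLOW(A)={$,c}  FOLLOW(B)={$,c}

FOLLOW(S) = ["$", "c"]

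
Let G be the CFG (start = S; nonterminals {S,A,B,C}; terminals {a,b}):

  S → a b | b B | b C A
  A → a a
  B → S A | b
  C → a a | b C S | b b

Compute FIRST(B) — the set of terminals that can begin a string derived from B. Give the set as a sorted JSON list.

Compute FIRST by fixpoint:
iter 1:
  A via A→a a: +{a}
  B via B→b: +{b}
  C via C→a a: +{a}
  C via C→b C S: +{b}
  S via S→a b: +{a}
  S via S→b B: +{b}
  FIRST(S)={a,b}  FIRST(A)={a}  FIRST(B)={b}  FIRST(C)={a,b}
iter 2:
  B via B→S A: +{a}
  FIRST(S)={a,b}  FIRST(A)={a}  FIRST(B)={a,b}  FIRST(C)={a,b}
iter 3: done
  FIRST(S)={a,b}  FIRST(A)={a}  FIRST(B)={a,b}  FIRST(C)={a,b}

FIRST(B) = ["a", "b"]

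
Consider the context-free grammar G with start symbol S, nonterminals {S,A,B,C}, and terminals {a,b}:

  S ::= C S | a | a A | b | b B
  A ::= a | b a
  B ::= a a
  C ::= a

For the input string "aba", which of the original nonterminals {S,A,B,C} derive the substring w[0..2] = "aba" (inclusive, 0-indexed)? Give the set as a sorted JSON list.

Convert to CNF:
  S -> C S | T0 B | T1 A | a | b
  A -> T0 T1 | a
  B -> T1 T1
  C -> a
  T0 -> b
  T1 -> a

CYK table (by increasing span) — only the sub-triangle for w[0..2]:
  [0..0]={A,C,S,T1}  "a"  orig:{A,C,S}
  [1..1]={S,T0}  "b"  orig:{S}
  [2..2]={A,C,S,T1}  "a"  orig:{A,C,S}
  [0..1]={S}  "ab"
  [1..2]={A}  "ba"
  [0..2]={S}  "aba"

Original NTs in T[0,2] deriving "aba": ["S"]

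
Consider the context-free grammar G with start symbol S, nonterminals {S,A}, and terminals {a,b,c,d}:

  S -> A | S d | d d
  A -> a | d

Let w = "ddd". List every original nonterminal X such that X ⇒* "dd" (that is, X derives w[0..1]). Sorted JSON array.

Convert to CNF:
  S -> S T0 | T0 T0 | a | d
  A -> a | d
  T0 -> d

Fill CYK table bottom-up — only the sub-triangle for w[0..1]:
  [0..0]={A,S,T0}  "d"  orig:{A,S}
  [1..1]={A,S,T0}  "d"  orig:{A,S}
  [0..1]={S}  "dd"

Original NTs in T[0,1] deriving "dd": ["S"]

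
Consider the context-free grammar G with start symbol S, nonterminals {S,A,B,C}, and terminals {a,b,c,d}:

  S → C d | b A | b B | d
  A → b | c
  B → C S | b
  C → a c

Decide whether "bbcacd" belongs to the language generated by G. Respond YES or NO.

CNF form of G:
  S -> C T2 | T3 A | T3 B | d
  A -> b | c
  B -> C S | b
  C -> T0 T1
  T0 -> a
  T1 -> c
  T2 -> d
  T3 -> b

CYK table (by increasing span):
  T[0,0] 'b' = {A,B,T3}  orig:{A,B}
  T[1,1] 'b' = {A,B,T3}  orig:{A,B}
  T[2,2] 'c' = {A,T1}  orig:{A}
  T[3,3] 'a' = {T0}  orig:{}
  T[4,4] 'c' = {A,T1}  orig:{A}
  T[5,5] 'd' = {S,T2}  orig:{S}
  T[0,1] 'bb' = {S}
  T[1,2] 'bc' = {S}
  T[2,3] 'ca' = ∅
  T[3,4] 'ac' = {C}
  T[4,5] 'cd' = ∅
  T[0,2] 'bbc' = ∅
  T[1,3] 'bca' = ∅
  T[2,4] 'cac' = ∅
  T[3,5] 'acd' = {B,S}
  T[0,3] 'bbca' = ∅
  T[1,4] 'bcac' = ∅
  T[2,5] 'cacd' = ∅
  T[0,4] 'bbcac' = ∅
  T[1,5] 'bcacd' = ∅
  T[0,5] 'bbcacd' = ∅

S ∉ T[0,5] ⇒ NO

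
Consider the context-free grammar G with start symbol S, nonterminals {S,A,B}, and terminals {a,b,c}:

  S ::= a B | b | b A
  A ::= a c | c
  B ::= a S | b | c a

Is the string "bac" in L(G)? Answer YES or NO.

Convert to CNF:
  S -> T0 B | T2 A | b
  A -> T0 T1 | c
  B -> T0 S | T1 T0 | b
  T0 -> a
  T1 -> c
  T2 -> b

CYK table (by increasing span):
  cell(0,0) b: {B,S,T2}  orig:{B,S}
  cell(1,1) a: {T0}  orig:{}
  cell(2,2) c: {A,T1}  orig:{A}
  cell(0,1) ba: ∅
  cell(1,2) ac: {A}
  cell(0,2) bac: {S}

S ∈ T[0,2] ⇒ YES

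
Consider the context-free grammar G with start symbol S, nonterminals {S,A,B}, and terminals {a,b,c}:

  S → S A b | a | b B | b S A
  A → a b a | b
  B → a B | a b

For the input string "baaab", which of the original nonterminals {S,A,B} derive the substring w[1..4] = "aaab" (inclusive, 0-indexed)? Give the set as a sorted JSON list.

Convert to CNF:
  S -> S X3 | T1 B | T1 X4 | a
  A -> T0 X2 | b
  B -> T0 B | T0 T1
  T0 -> a
  T1 -> b
  X2 -> T1 T0
  X3 -> A T1
  X4 -> S A

CYK fill (cells [i..j] with 1 ≤ i ≤ j ≤ 4 only):
  T[1,1] 'a' = {S,T0}  orig:{S}
  T[2,2] 'a' = {S,T0}  orig:{S}
  T[3,3] 'a' = {S,T0}  orig:{S}
  T[4,4] 'b' = {A,T1}  orig:{A}
  T[1,2] 'aa' = ∅
  T[2,3] 'aa' = ∅
  T[3,4] 'ab' = {B,X4}  orig:{B}
  T[1,3] 'aaa' = ∅
  T[2,4] 'aab' = {B}
  T[1,4] 'aaab' = {B}

Original NTs in T[1,4] deriving "aaab": ["B"]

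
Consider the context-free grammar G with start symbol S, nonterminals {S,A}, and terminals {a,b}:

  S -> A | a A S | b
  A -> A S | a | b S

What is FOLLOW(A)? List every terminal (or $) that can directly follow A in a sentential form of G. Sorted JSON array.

FIRST sets, iterate to fixpoint:
iter 1:
  A via A→a: +{a}
  A via A→b S: +{b}
  S via S→A: +{a,b}
  FIRST(S)={a,b}  FIRST(A)={a,b}
iter 2: (no change)
  FIRST(S)={a,b}  FIRST(A)={a,b}

FOLLOW iteration:
FOLLOW(S) := {$}
[1]
  A→A S: FOLLOW(A) ⊇ FIRST(S) = {a,b}; new: +{a,b}
  A→A S: FOLLOW(S) ⊇ FOLLOW(A) ⊇ {a,b}; new: +{a,b}
  S→A: FOLLOW(A) ⊇ FOLLOW(S) ⊇ {$,a,b}; new: +{$}
  FOLLOW[S]={$,a,b}  FOLLOW[A]={$,a,b}
[2] (stable)
  FOLLOW[S]={$,a,b}  FOLLOW[A]={$,a,b}

FOLLOW(A) = ["$", "a", "b"]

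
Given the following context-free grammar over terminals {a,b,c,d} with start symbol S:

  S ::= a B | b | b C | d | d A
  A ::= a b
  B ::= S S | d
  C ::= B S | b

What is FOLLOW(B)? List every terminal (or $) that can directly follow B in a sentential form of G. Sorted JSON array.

Compute FIRST by fixpoint:
round 1:
  A via A→a b: +{a}
  B via B→d: +{d}
  C via C→B S: +{d}
  C via C→b: +{b}
  S via S→a B: +{a}
  S via S→b: +{b}
  S via S→d: +{d}
  S: {a,b,d}  A: {a}  B: {d}  C: {b,d}
round 2:
  B via B→S S: +{a,b}
  C via C→B S: +{a}
  S: {a,b,d}  A: {a}  B: {a,b,d}  C: {a,b,d}
round 3: (no change)
  S: {a,b,d}  A: {a}  B: {a,b,d}  C: {a,b,d}

FOLLOW sets:
FOLLOW(S) := {$}
round 1:
  B→S S: FOLLOW(S) ⊇ FIRST(S) = {a,b,d}; new: +{a,b,d}
  C→B S: FOLLOW(B) ⊇ FIRST(S) = {a,b,d}; new: +{a,b,d}
  S→a B: FOLLOW(B) ⊇ FOLLOW(S) ⊇ {$,a,b,d}; new: +{$}
  S→b C: FOLLOW(C) ⊇ FOLLOW(S) ⊇ {$,a,b,d}; new: +{$,a,b,d}
  S→d A: FOLLOW(A) ⊇ FOLLOW(S) ⊇ {$,a,b,d}; new: +{$,a,b,d}
  FOLLOW(S)={$,a,b,d}  FOLLOW(A)={$,a,b,d}  FOLLOW(B)={$,a,b,d}  FOLLOW(C)={$,a,b,d}
round 2: (stable)
  FOLLOW(S)={$,a,b,d}  FOLLOW(A)={$,a,b,d}  FOLLOW(B)={$,a,b,d}  FOLLOW(C)={$,a,b,d}

FOLLOW(B) = ["$", "a", "b", "d"]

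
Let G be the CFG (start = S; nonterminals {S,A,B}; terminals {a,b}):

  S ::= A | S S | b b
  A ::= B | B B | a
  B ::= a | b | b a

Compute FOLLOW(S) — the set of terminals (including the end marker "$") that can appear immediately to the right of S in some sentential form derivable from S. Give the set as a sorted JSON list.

FIRST sets, iterate to fixpoint:
iter 1:
  A via A→a: +{a}
  B via B→a: +{a}
  B via B→b: +{b}
  S via S→A: +{a}
  S via S→b b: +{b}
  FIRST[S]={a,b}  FIRST[A]={a}  FIRST[B]={a,b}
iter 2:
  A via A→B: +{b}
  FIRST[S]={a,b}  FIRST[A]={a,b}  FIRST[B]={a,b}
iter 3: (stable)
  FIRST[S]={a,b}  FIRST[A]={a,b}  FIRST[B]={a,b}

Compute FOLLOW by fixpoint:
seed FOLLOW(S) with $
[1]
  A→B B: FOLLOW(B) ⊇ FIRST(B) = {a,b}; new: +{a,b}
  S→A: FOLLOW(A) ⊇ FOLLOW(S) ⊇ {$}; new: +{$}
  S→S S: FOLLOW(S) ⊇ FIRST(S) = {a,b}; new: +{a,b}
  FOLLOW[S]={$,a,b}  FOLLOW[A]={$}  FOLLOW[B]={a,b}
[2]
  A→B: FOLLOW(B) ⊇ FOLLOW(A) ⊇ {$}; new: +{$}
  S→A: FOLLOW(A) ⊇ FOLLOW(S) ⊇ {$,a,b}; new: +{a,b}
  FOLLOW[S]={$,a,b}  FOLLOW[A]={$,a,b}  FOLLOW[B]={$,a,b}
[3] (no change)
  FOLLOW[S]={$,a,b}  FOLLOW[A]={$,a,b}  FOLLOW[B]={$,a,b}

FOLLOW(S) = ["$", "a", "b"]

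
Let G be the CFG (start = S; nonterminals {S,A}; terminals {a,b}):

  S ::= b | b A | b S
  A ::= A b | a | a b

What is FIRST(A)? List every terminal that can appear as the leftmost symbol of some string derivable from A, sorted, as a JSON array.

Compute FIRST by fixpoint:
round 1:
  A via A→a: +{a}
  S via S→b: +{b}
  FIRST[S]={b}  FIRST[A]={a}
round 2: — fixpoint
  FIRST[S]={b}  FIRST[A]={a}

FIRST(A) = ["a"]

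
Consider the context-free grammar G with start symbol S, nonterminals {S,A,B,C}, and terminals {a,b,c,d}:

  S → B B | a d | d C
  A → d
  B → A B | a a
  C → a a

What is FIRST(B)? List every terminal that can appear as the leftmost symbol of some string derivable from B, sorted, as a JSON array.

FIRST sets, iterate to fixpoint:
iter 1:
  A via A→d: +{d}
  B via B→A B: +{d}
  B via B→a a: +{a}
  C via C→a a: +{a}
  S via S→B B: +{a,d}
  FIRST(S)={a,d}  FIRST(A)={d}  FIRST(B)={a,d}  FIRST(C)={a}
iter 2: — fixpoint
  FIRST(S)={a,d}  FIRST(A)={d}  FIRST(B)={a,d}  FIRST(C)={a}

FIRST(B) = ["a", "d"]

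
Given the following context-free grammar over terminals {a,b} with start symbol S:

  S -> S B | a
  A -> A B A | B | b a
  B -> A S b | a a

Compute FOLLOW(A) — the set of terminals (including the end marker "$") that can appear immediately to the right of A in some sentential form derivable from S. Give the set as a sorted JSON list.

FIRST iteration:
[1]
  A via A→b a: +{b}
  B via B→A S b: +{b}
  B via B→a a: +{a}
  S via S→a: +{a}
  FIRST(S)={a}  FIRST(A)={b}  FIRST(B)={a,b}
[2]
  A via A→B: +{a}
  FIRST(S)={a}  FIRST(A)={a,b}  FIRST(B)={a,b}
[3] — fixpoint
  FIRST(S)={a}  FIRST(A)={a,b}  FIRST(B)={a,b}

Compute FOLLOW by fixpoint:
initialize: $ ∈ FOLLOW(S)
pass 1:
  A→A B A: FOLLOW(A) ⊇ FIRST(B) = {a,b}; new: +{a,b}
  A→A B A: FOLLOW(B) ⊇ FIRST(A) = {a,b}; new: +{a,b}
  B→A S b: FOLLOW(S) ⊇ FIRST(b) = {b}; new: +{b}
  S→S B: FOLLOW(S) ⊇ FIRST(B) = {a,b}; new: +{a}
  S→S B: FOLLOW(B) ⊇ FOLLOW(S) ⊇ {$,a,b}; new: +{$}
  FOLLOW[S]={$,a,b}  FOLLOW[A]={a,b}  FOLLOW[B]={$,a,b}
pass 2: done
  FOLLOW[S]={$,a,b}  FOLLOW[A]={a,b}  FOLLOW[B]={$,a,b}

FOLLOW(A) = ["a", "b"]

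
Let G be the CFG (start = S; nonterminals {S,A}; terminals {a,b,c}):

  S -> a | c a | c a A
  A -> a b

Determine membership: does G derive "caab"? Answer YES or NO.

Convert to CNF:
  S -> T2 T0 | T2 X3 | a
  A -> T0 T1
  T0 -> a
  T1 -> b
  T2 -> c
  X3 -> T0 A

CYK fill:
  T[0,0] 'c' = {T2}  orig:{}
  T[1,1] 'a' = {S,T0}  orig:{S}
  T[2,2] 'a' = {S,T0}  orig:{S}
  T[3,3] 'b' = {T1}  orig:{}
  T[0,1] 'ca' = {S}
  T[1,2] 'aa' = ∅
  T[2,3] 'ab' = {A}
  T[0,2] 'caa' = ∅
  T[1,3] 'aab' = {X3}  orig:{}
  T[0,3] 'caab' = {S}

S ∈ T[0,3] ⇒ YES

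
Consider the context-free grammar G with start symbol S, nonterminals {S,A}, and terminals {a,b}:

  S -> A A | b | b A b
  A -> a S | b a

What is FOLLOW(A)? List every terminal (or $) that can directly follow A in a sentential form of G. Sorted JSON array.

FIRST sets, iterate to fixpoint:
round 1:
  A via A→a S: +{a}
  A via A→b a: +{b}
  S via S→A A: +{a,b}
  S: {a,b}  A: {a,b}
round 2: — fixpoint
  S: {a,b}  A: {a,b}

Compute FOLLOW by fixpoint:
initialize: $ ∈ FOLLOW(S)
round 1:
  S→A A: FOLLOW(A) ⊇ FIRST(A) = {a,b}; new: +{a,b}
  S→A A: FOLLOW(A) ⊇ FOLLOW(S) ⊇ {$}; new: +{$}
  FOLLOW(S)={$}  FOLLOW(A)={$,a,b}
round 2:
  A→a S: FOLLOW(S) ⊇ FOLLOW(A) ⊇ {$,a,b}; new: +{a,b}
  FOLLOW(S)={$,a,b}  FOLLOW(A)={$,a,b}
round 3: (stable)
  FOLLOW(S)={$,a,b}  FOLLOW(A)={$,a,b}

FOLLOW(A) = ["$", "a", "b"]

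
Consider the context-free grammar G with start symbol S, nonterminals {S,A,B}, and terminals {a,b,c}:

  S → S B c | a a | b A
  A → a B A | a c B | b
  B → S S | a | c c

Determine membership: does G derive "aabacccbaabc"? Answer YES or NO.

Convert to CNF:
  S -> S X5 | T0 T0 | T2 A
  A -> T0 X3 | T0 X4 | b
  B -> S S | T1 T1 | a
  T0 -> a
  T1 -> c
  T2 -> b
  X3 -> B A
  X4 -> T1 B
  X5 -> B T1

CYK table (by increasing span):
  T[0,0] 'a' = {B,T0}  orig:{B}
  T[1,1] 'a' = {B,T0}  orig:{B}
  T[2,2] 'b' = {A,T2}  orig:{A}
  T[3,3] 'a' = {B,T0}  orig:{B}
  T[4,4] 'c' = {T1}  orig:{}
  T[5,5] 'c' = {T1}  orig:{}
  T[6,6] 'c' = {T1}  orig:{}
  T[7,7] 'b' = {A,T2}  orig:{A}
  T[8,8] 'a' = {B,T0}  orig:{B}
  T[9,9] 'a' = {B,T0}  orig:{B}
  T[10,10] 'b' = {A,T2}  orig:{A}
  T[11,11] 'c' = {T1}  orig:{}
  T[0,1] 'aa' = {S}
  T[1,2] 'ab' = {X3}  orig:{}
  T[2,3] 'ba' = ∅
  T[3,4] 'ac' = {X5}  orig:{}
  T[4,5] 'cc' = {B}
  T[5,6] 'cc' = {B}
  T[6,7] 'cb' = ∅
  T[7,8] 'ba' = ∅
  T[8,9] 'aa' = {S}
  T[9,10] 'ab' = {X3}  orig:{}
  T[10,11] 'bc' = ∅
  T[0,2] 'aab' = {A}
  T[1,3] 'aba' = ∅
  T[2,4] 'bac' = ∅
  T[3,5] 'acc' = ∅
  T[4,6] 'ccc' = {X4,X5}  orig:{}
  T[5,7] 'ccb' = {X3}  orig:{}
  T[6,8] 'cba' = ∅
  T[7,9] 'baa' = ∅
  T[8,10] 'aab' = {A}
  T[9,11] 'abc' = ∅
  T[0,3] 'aaba' = ∅
  T[1,4] 'abac' = ∅
  T[2,5] 'bacc' = ∅
  T[3,6] 'accc' = {A}
  T[4,7] 'cccb' = ∅
  T[5,8] 'ccba' = ∅
  T[6,9] 'cbaa' = ∅
  T[7,10] 'baab' = {S}
  T[8,11] 'aabc' = ∅
  T[0,4] 'aabac' = ∅
  T[1,5] 'abacc' = ∅
  T[2,6] 'baccc' = {S}
  T[3,7] 'acccb' = ∅
  T[4,8] 'cccba' = ∅
  T[5,9] 'ccbaa' = ∅
  T[6,10] 'cbaab' = ∅
  T[7,11] 'baabc' = ∅
  T[0,5] 'aabacc' = ∅
  T[1,6] 'abaccc' = ∅
  T[2,7] 'bacccb' = ∅
  T[3,8] 'acccba' = ∅
  T[4,9] 'cccbaa' = ∅
  T[5,10] 'ccbaab' = ∅
  T[6,11] 'cbaabc' = ∅
  T[0,6] 'aabaccc' = {B}
  T[1,7] 'abacccb' = ∅
  T[2,8] 'bacccba' = ∅
  T[3,9] 'acccbaa' = ∅
  T[4,10] 'cccbaab' = ∅
  T[5,11] 'ccbaabc' = ∅
  T[0,7] 'aabacccb' = {X3}  orig:{}
  T[1,8] 'abacccba' = ∅
  T[2,9] 'bacccbaa' = ∅
  T[3,10] 'acccbaab' = ∅
  T[4,11] 'cccbaabc' = ∅
  T[0,8] 'aabacccba' = ∅
  T[1,9] 'abacccbaa' = ∅
  T[2,10] 'bacccbaab' = {B}
  T[3,11] 'acccbaabc' = ∅
  T[0,9] 'aabacccbaa' = ∅
  T[1,10] 'abacccbaab' = ∅
  T[2,11] 'bacccbaabc' = {X5}  orig:{}
  T[0,10] 'aabacccbaab' = ∅
  T[1,11] 'abacccbaabc' = ∅
  T[0,11] 'aabacccbaabc' = {S}

S ∈ T[0,11] ⇒ YES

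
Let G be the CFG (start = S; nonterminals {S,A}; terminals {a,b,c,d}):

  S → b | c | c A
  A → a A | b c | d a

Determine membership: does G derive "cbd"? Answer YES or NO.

Convert to CNF:
  S -> T2 A | b | c
  A -> T0 A | T1 T2 | T3 T0
  T0 -> a
  T1 -> b
  T2 -> c
  T3 -> d

Fill CYK table bottom-up:
  [0..0]={S,T2}  "c"  orig:{S}
  [1..1]={S,T1}  "b"  orig:{S}
  [2..2]={T3}  "d"  orig:{}
  [0..1]=∅  "cb"
  [1..2]=∅  "bd"
  [0..2]=∅  "cbd"

S ∉ T[0,2] ⇒ NO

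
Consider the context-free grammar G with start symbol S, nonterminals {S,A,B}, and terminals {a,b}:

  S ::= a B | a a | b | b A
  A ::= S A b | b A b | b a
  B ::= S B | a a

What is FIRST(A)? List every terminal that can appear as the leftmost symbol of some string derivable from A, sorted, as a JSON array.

FIRST iteration:
iter 1:
  A via A→b A b: +{b}
  B via B→a a: +{a}
  S via S→a B: +{a}
  S via S→b: +{b}
  FIRST[S]={a,b}  FIRST[A]={b}  FIRST[B]={a}
iter 2:
  A via A→S A b: +{a}
  B via B→S B: +{b}
  FIRST[S]={a,b}  FIRST[A]={a,b}  FIRST[B]={a,b}
iter 3: done
  FIRST[S]={a,b}  FIRST[A]={a,b}  FIRST[B]={a,b}

FIRST(A) = ["a", "b"]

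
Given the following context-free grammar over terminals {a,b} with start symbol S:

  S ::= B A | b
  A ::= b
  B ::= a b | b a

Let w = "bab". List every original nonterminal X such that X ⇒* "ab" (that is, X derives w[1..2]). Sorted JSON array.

Convert to CNF:
  S -> B A | b
  A -> b
  B -> T0 T1 | T1 T0
  T0 -> a
  T1 -> b

Fill CYK table bottom-up (cells [i..j] with 1 ≤ i ≤ j ≤ 2 only):
  [1..1]={T0}  "a"  orig:{}
  [2..2]={A,S,T1}  "b"  orig:{A,S}
  [1..2]={B}  "ab"

Original NTs in T[1,2] deriving "ab": ["B"]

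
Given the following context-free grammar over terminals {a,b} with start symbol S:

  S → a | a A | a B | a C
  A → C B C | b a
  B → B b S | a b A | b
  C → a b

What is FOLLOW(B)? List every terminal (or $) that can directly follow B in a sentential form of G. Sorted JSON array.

FIRST sets, iterate to fixpoint:
pass 1:
  A via A→b a: +{b}
  B via B→a b A: +{a}
  B via B→b: +{b}
  C via C→a b: +{a}
  S via S→a: +{a}
  FIRST[S]={a}  FIRST[A]={b}  FIRST[B]={a,b}  FIRST[C]={a}
pass 2:
  A via A→C B C: +{a}
  FIRST[S]={a}  FIRST[A]={a,b}  FIRST[B]={a,b}  FIRST[C]={a}
pass 3: (no change)
  FIRST[S]={a}  FIRST[A]={a,b}  FIRST[B]={a,b}  FIRST[C]={a}

FOLLOW iteration:
seed FOLLOW(S) with $
iter 1:
  A→C B C: FOLLOW(C) ⊇ FIRST(B) = {a,b}; new: +{a,b}
  A→C B C: FOLLOW(B) ⊇ FIRST(C) = {a}; new: +{a}
  B→B b S: FOLLOW(B) ⊇ FIRST(b) = {b}; new: +{b}
  B→B b S: FOLLOW(S) ⊇ FOLLOW(B) ⊇ {a,b}; new: +{a,b}
  B→a b A: FOLLOW(A) ⊇ FOLLOW(B) ⊇ {a,b}; new: +{a,b}
  S→a A: FOLLOW(A) ⊇ FOLLOW(S) ⊇ {$,a,b}; new: +{$}
  S→a B: FOLLOW(B) ⊇ FOLLOW(S) ⊇ {$,a,b}; new: +{$}
  S→a C: FOLLOW(C) ⊇ FOLLOW(S) ⊇ {$,a,b}; new: +{$}
  FOLLOW[S]={$,a,b}  FOLLOW[A]={$,a,b}  FOLLOW[B]={$,a,b}  FOLLOW[C]={$,a,b}
iter 2: done
  FOLLOW[S]={$,a,b}  FOLLOW[A]={$,a,b}  FOLLOW[B]={$,a,b}  FOLLOW[C]={$,a,b}

FOLLOW(B) = ["$", "a", "b"]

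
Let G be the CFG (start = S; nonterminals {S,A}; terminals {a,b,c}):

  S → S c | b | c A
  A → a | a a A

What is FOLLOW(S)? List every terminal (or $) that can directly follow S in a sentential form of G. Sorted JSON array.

FIRST iteration:
[1]
  A via A→a: +{a}
  S via S→b: +{b}
  S via S→c A: +{c}
  S: {b,c}  A: {a}
[2] done
  S: {b,c}  A: {a}

FOLLOW iteration:
seed FOLLOW(S) with $
[1]
  S→S c: FOLLOW(S) ⊇ FIRST(c) = {c}; new: +{c}
  S→c A: FOLLOW(A) ⊇ FOLLOW(S) ⊇ {$,c}; new: +{$,c}
  FOLLOW(S)={$,c}  FOLLOW(A)={$,c}
[2] (stable)
  FOLLOW(S)={$,c}  FOLLOW(A)={$,c}

FOLLOW(S) = ["$", "c"]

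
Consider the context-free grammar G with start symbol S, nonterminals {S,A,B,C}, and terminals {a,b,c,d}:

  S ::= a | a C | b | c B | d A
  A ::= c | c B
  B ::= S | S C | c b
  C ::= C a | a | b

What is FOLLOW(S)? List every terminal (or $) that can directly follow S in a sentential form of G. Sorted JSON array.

Compute FIRST by fixpoint:
round 1:
  A via A→c: +{c}
  B via B→c b: +{c}
  C via C→a: +{a}
  C via C→b: +{b}
  S via S→a: +{a}
  S via S→b: +{b}
  S via S→c B: +{c}
  S via S→d A: +{d}
  S: {a,b,c,d}  A: {c}  B: {c}  C: {a,b}
round 2:
  B via B→S: +{a,b,d}
  S: {a,b,c,d}  A: {c}  B: {a,b,c,d}  C: {a,b}
round 3: (stable)
  S: {a,b,c,d}  A: {c}  B: {a,b,c,d}  C: {a,b}

FOLLOW iteration:
FOLLOW(S) := {$}
round 1:
  B→S C: FOLLOW(S) ⊇ FIRST(C) = {a,b}; new: +{a,b}
  C→C a: FOLLOW(C) ⊇ FIRST(a) = {a}; new: +{a}
  S→a C: FOLLOW(C) ⊇ FOLLOW(S) ⊇ {$,a,b}; new: +{$,b}
  S→c B: FOLLOW(B) ⊇ FOLLOW(S) ⊇ {$,a,b}; new: +{$,a,b}
  S→d A: FOLLOW(A) ⊇ FOLLOW(S) ⊇ {$,a,b}; new: +{$,a,b}
  FOLLOW[S]={$,a,b}  FOLLOW[A]={$,a,b}  FOLLOW[B]={$,a,b}  FOLLOW[C]={$,a,b}
round 2: — fixpoint
  FOLLOW[S]={$,a,b}  FOLLOW[A]={$,a,b}  FOLLOW[B]={$,a,b}  FOLLOW[C]={$,a,b}

FOLLOW(S) = ["$", "a", "b"]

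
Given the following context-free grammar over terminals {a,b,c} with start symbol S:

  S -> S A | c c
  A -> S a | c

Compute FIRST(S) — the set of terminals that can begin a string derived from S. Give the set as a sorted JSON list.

FIRST iteration:
iter 1:
  A via A→c: +{c}
  S via S→c c: +{c}
  FIRST(S)={c}  FIRST(A)={c}
iter 2: (stable)
  FIRST(S)={c}  FIRST(A)={c}

FIRST(S) = ["c"]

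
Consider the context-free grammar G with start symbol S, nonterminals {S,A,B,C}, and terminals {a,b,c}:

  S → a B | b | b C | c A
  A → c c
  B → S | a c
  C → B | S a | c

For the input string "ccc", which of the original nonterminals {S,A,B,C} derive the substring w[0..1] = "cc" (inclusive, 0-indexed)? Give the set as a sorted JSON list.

Convert to CNF:
  S -> T0 A | T1 B | T2 C | b
  A -> T0 T0
  B -> T0 A | T1 B | T1 T0 | T2 C | b
  C -> S T1 | T0 A | T1 B | T1 T0 | T2 C | b | c
  T0 -> c
  T1 -> a
  T2 -> b

CYK table (by increasing span) (cells [i..j] with 0 ≤ i ≤ j ≤ 1 only):
  T[0,0] 'c' = {C,T0}  orig:{C}
  T[1,1] 'c' = {C,T0}  orig:{C}
  T[0,1] 'cc' = {A}

Original NTs in T[0,1] deriving "cc": ["A"]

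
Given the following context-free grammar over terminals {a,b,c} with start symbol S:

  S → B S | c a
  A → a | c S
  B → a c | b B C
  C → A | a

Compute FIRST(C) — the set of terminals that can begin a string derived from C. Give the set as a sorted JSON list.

Compute FIRST by fixpoint:
round 1:
  A via A→a: +{a}
  A via A→c S: +{c}
  B via B→a c: +{a}
  B via B→b B C: +{b}
  C via C→A: +{a,c}
  S via S→B S: +{a,b}
  S via S→c a: +{c}
  S: {a,b,c}  A: {a,c}  B: {a,b}  C: {a,c}
round 2: (stable)
  S: {a,b,c}  A: {a,c}  B: {a,b}  C: {a,c}

FIRST(C) = ["a", "c"]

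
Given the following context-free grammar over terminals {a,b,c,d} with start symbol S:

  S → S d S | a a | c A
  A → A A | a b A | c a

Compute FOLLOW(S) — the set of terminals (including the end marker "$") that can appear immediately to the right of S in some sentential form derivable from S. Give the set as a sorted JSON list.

FIRST iteration:
iter 1:
  A via A→a b A: +{a}
  A via A→c a: +{c}
  S via S→a a: +{a}
  S via S→c A: +{c}
  FIRST[S]={a,c}  FIRST[A]={a,c}
iter 2: — fixpoint
  FIRST[S]={a,c}  FIRST[A]={a,c}

FOLLOW iteration:
initialize: $ ∈ FOLLOW(S)
pass 1:
  A→A A: FOLLOW(A) ⊇ FIRST(A) = {a,c}; new: +{a,c}
  S→S d S: FOLLOW(S) ⊇ FIRST(d) = {d}; new: +{d}
  S→c A: FOLLOW(A) ⊇ FOLLOW(S) ⊇ {$,d}; new: +{$,d}
  S: {$,d}  A: {$,a,c,d}
pass 2: (no change)
  S: {$,d}  A: {$,a,c,d}

FOLLOW(S) = ["$", "d"]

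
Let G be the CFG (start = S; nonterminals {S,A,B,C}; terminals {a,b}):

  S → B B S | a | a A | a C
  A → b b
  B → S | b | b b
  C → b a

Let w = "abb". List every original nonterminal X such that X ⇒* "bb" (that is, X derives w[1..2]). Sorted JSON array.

CNF form of G:
  S -> B X3 | T1 A | T1 C | a
  A -> T0 T0
  B -> B X2 | T0 T0 | T1 A | T1 C | a | b
  C -> T0 T1
  T0 -> b
  T1 -> a
  X2 -> B S
  X3 -> B S

CYK fill (cells [i..j] with 1 ≤ i ≤ j ≤ 2 only):
  [1..1]={B,T0}  "b"  orig:{B}
  [2..2]={B,T0}  "b"  orig:{B}
  [1..2]={A,B}  "bb"

Original NTs in T[1,2] deriving "bb": ["A", "B"]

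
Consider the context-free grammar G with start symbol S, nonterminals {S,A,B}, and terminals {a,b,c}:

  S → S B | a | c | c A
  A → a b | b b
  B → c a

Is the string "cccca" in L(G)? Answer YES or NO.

Convert to CNF:
  S -> S B | T2 A | a | c
  A -> T0 T1 | T1 T1
  B -> T2 T0
  T0 -> a
  T1 -> b
  T2 -> c

CYK table (by increasing span):
  [0..0]={S,T2}  "c"  orig:{S}
  [1..1]={S,T2}  "c"  orig:{S}
  [2..2]={S,T2}  "c"  orig:{S}
  [3..3]={S,T2}  "c"  orig:{S}
  [4..4]={S,T0}  "a"  orig:{S}
  [0..1]=∅  "cc"
  [1..2]=∅  "cc"
  [2..3]=∅  "cc"
  [3..4]={B}  "ca"
  [0..2]=∅  "ccc"
  [1..3]=∅  "ccc"
  [2..4]={S}  "cca"
  [0..3]=∅  "cccc"
  [1..4]=∅  "ccca"
  [0..4]=∅  "cccca"

S ∉ T[0,4] ⇒ NO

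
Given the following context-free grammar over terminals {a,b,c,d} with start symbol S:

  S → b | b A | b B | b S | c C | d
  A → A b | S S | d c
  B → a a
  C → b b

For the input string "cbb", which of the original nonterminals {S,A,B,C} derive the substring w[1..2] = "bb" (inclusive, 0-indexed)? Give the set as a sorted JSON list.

Convert to CNF:
  S -> T0 A | T0 B | T0 S | T2 C | b | d
  A -> A T0 | S S | T1 T2
  B -> T3 T3
  C -> T0 T0
  T0 -> b
  T1 -> d
  T2 -> c
  T3 -> a

CYK table (by increasing span) (cells [i..j] with 1 ≤ i ≤ j ≤ 2 only):
  cell(1,1) b: {S,T0}  orig:{S}
  cell(2,2) b: {S,T0}  orig:{S}
  cell(1,2) bb: {A,C,S}

Original NTs in T[1,2] deriving "bb": ["A", "C", "S"]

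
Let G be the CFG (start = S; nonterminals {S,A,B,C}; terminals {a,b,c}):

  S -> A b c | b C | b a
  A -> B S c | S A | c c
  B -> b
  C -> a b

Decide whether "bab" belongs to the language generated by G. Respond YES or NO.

CNF form of G:
  S -> A X4 | T2 C | T2 T1
  A -> B X3 | S A | T0 T0
  B -> b
  C -> T1 T2
  T0 -> c
  T1 -> a
  T2 -> b
  X3 -> S T0
  X4 -> T2 T0

CYK fill:
  T[0,0] 'b' = {B,T2}  orig:{B}
  T[1,1] 'a' = {T1}  orig:{}
  T[2,2] 'b' = {B,T2}  orig:{B}
  T[0,1] 'ba' = {S}
  T[1,2] 'ab' = {C}
  T[0,2] 'bab' = {S}

S ∈ T[0,2] ⇒ YES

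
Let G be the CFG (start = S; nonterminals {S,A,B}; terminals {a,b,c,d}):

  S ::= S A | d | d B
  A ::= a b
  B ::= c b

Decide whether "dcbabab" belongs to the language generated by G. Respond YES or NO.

Convert to CNF:
  S -> S A | T3 B | d
  A -> T0 T1
  B -> T2 T1
  T0 -> a
  T1 -> b
  T2 -> c
  T3 -> d

Fill CYK table bottom-up:
  T[0,0] 'd' = {S,T3}  orig:{S}
  T[1,1] 'c' = {T2}  orig:{}
  T[2,2] 'b' = {T1}  orig:{}
  T[3,3] 'a' = {T0}  orig:{}
  T[4,4] 'b' = {T1}  orig:{}
  T[5,5] 'a' = {T0}  orig:{}
  T[6,6] 'b' = {T1}  orig:{}
  T[0,1] 'dc' = ∅
  T[1,2] 'cb' = {B}
  T[2,3] 'ba' = ∅
  T[3,4] 'ab' = {A}
  T[4,5] 'ba' = ∅
  T[5,6] 'ab' = {A}
  T[0,2] 'dcb' = {S}
  T[1,3] 'cba' = ∅
  T[2,4] 'bab' = ∅
  T[3,5] 'aba' = ∅
  T[4,6] 'bab' = ∅
  T[0,3] 'dcba' = ∅
  T[1,4] 'cbab' = ∅
  T[2,5] 'baba' = ∅
  T[3,6] 'abab' = ∅
  T[0,4] 'dcbab' = {S}
  T[1,5] 'cbaba' = ∅
  T[2,6] 'babab' = ∅
  T[0,5] 'dcbaba' = ∅
  T[1,6] 'cbabab' = ∅
  T[0,6] 'dcbabab' = {S}

S ∈ T[0,6] ⇒ YES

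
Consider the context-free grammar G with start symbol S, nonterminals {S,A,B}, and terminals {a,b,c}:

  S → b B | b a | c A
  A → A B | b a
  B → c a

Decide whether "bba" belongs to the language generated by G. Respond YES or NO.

CNF form of G:
  S -> T0 B | T0 T1 | T2 A
  A -> A B | T0 T1
  B -> T2 T1
  T0 -> b
  T1 -> a
  T2 -> c

CYK fill:
  [0..0]={T0}  "b"  orig:{}
  [1..1]={T0}  "b"  orig:{}
  [2..2]={T1}  "a"  orig:{}
  [0..1]=∅  "bb"
  [1..2]={A,S}  "ba"
  [0..2]=∅  "bba"

S ∉ T[0,2] ⇒ NO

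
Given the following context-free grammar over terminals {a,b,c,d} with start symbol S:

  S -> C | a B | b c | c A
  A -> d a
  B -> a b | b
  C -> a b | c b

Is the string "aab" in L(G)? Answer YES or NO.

Convert to CNF:
  S -> T1 B | T1 T2 | T2 T3 | T3 A | T3 T2
  A -> T0 T1
  B -> T1 T2 | b
  C -> T1 T2 | T3 T2
  T0 -> d
  T1 -> a
  T2 -> b
  T3 -> c

CYK table (by increasing span):
  T[0,0] 'a' = {T1}  orig:{}
  T[1,1] 'a' = {T1}  orig:{}
  T[2,2] 'b' = {B,T2}  orig:{B}
  T[0,1] 'aa' = ∅
  T[1,2] 'ab' = {B,C,S}
  T[0,2] 'aab' = {S}

S ∈ T[0,2] ⇒ YES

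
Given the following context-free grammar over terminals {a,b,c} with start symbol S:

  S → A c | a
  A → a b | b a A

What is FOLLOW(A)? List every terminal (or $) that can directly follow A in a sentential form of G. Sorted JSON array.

Compute FIRST by fixpoint:
[1]
  A via A→a b: +{a}
  A via A→b a A: +{b}
  S via S→A c: +{a,b}
  S: {a,b}  A: {a,b}
[2] done
  S: {a,b}  A: {a,b}

FOLLOW sets:
initialize: $ ∈ FOLLOW(S)
[1]
  S→A c: FOLLOW(A) ⊇ FIRST(c) = {c}; new: +{c}
  FOLLOW[S]={$}  FOLLOW[A]={c}
[2] (no change)
  FOLLOW[S]={$}  FOLLOW[A]={c}

FOLLOW(A) = ["c"]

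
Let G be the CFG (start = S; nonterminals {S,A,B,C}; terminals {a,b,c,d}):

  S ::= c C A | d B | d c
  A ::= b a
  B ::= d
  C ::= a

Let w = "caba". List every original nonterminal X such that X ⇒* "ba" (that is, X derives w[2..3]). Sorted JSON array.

Convert to CNF:
  S -> T2 X4 | T3 B | T3 T2
  A -> T0 T1
  B -> d
  C -> a
  T0 -> b
  T1 -> a
  T2 -> c
  T3 -> d
  X4 -> C A

Fill CYK table bottom-up — only the sub-triangle for w[2..3]:
  [2..2]={T0}  "b"  orig:{}
  [3..3]={C,T1}  "a"  orig:{C}
  [2..3]={A}  "ba"

Original NTs in T[2,3] deriving "ba": ["A"]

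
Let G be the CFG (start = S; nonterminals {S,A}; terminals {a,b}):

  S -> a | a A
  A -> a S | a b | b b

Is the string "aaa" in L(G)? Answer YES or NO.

CNF form of G:
  S -> T0 A | a
  A -> T0 S | T0 T1 | T1 T1
  T0 -> a
  T1 -> b

CYK fill:
  T[0,0] 'a' = {S,T0}  orig:{S}
  T[1,1] 'a' = {S,T0}  orig:{S}
  T[2,2] 'a' = {S,T0}  orig:{S}
  T[0,1] 'aa' = {A}
  T[1,2] 'aa' = {A}
  T[0,2] 'aaa' = {S}

S ∈ T[0,2] ⇒ YES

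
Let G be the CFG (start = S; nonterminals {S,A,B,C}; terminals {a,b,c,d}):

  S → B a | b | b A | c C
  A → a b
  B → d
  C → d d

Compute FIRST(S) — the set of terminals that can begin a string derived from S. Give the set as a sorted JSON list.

FIRST iteration:
round 1:
  A via A→a b: +{a}
  B via B→d: +{d}
  C via C→d d: +{d}
  S via S→B a: +{d}
  S via S→b: +{b}
  S via S→c C: +{c}
  FIRST[S]={b,c,d}  FIRST[A]={a}  FIRST[B]={d}  FIRST[C]={d}
round 2: (stable)
  FIRST[S]={b,c,d}  FIRST[A]={a}  FIRST[B]={d}  FIRST[C]={d}

FIRST(S) = ["b", "c", "d"]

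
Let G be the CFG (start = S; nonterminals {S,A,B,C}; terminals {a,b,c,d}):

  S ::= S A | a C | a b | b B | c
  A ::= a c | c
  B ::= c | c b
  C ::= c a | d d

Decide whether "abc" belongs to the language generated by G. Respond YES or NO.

CNF form of G:
  S -> S A | T0 C | T0 T2 | T2 B | c
  A -> T0 T1 | c
  B -> T1 T2 | c
  C -> T1 T0 | T3 T3
  T0 -> a
  T1 -> c
  T2 -> b
  T3 -> d

CYK fill:
  [0..0]={T0}  "a"  orig:{}
  [1..1]={T2}  "b"  orig:{}
  [2..2]={A,B,S,T1}  "c"  orig:{A,B,S}
  [0..1]={S}  "ab"
  [1..2]={S}  "bc"
  [0..2]={S}  "abc"

S ∈ T[0,2] ⇒ YES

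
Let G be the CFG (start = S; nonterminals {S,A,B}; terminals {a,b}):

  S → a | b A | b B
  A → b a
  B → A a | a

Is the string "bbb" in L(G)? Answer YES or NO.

CNF form of G:
  S -> T0 A | T0 B | a
  A -> T0 T1
  B -> A T1 | a
  T0 -> b
  T1 -> a

CYK fill:
  T[0,0] 'b' = {T0}  orig:{}
  T[1,1] 'b' = {T0}  orig:{}
  T[2,2] 'b' = {T0}  orig:{}
  T[0,1] 'bb' = ∅
  T[1,2] 'bb' = ∅
  T[0,2] 'bbb' = ∅

S ∉ T[0,2] ⇒ NO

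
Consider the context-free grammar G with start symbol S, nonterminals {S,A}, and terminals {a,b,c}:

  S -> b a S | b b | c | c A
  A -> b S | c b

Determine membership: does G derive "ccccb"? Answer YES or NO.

CNF form of G:
  S -> T0 T0 | T0 X3 | T1 A | c
  A -> T0 S | T1 T0
  T0 -> b
  T1 -> c
  T2 -> a
  X3 -> T2 S

CYK fill:
  T[0,0] 'c' = {S,T1}  orig:{S}
  T[1,1] 'c' = {S,T1}  orig:{S}
  T[2,2] 'c' = {S,T1}  orig:{S}
  T[3,3] 'c' = {S,T1}  orig:{S}
  T[4,4] 'b' = {T0}  orig:{}
  T[0,1] 'cc' = ∅
  T[1,2] 'cc' = ∅
  T[2,3] 'cc' = ∅
  T[3,4] 'cb' = {A}
  T[0,2] 'ccc' = ∅
  T[1,3] 'ccc' = ∅
  T[2,4] 'ccb' = {S}
  T[0,3] 'cccc' = ∅
  T[1,4] 'cccb' = ∅
  T[0,4] 'ccccb' = ∅

S ∉ T[0,4] ⇒ NO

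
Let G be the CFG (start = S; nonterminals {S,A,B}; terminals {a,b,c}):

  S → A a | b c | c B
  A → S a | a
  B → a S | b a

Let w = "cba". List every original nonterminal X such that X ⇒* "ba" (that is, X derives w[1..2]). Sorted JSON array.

CNF form of G:
  S -> A T0 | T1 T2 | T2 B
  A -> S T0 | a
  B -> T0 S | T1 T0
  T0 -> a
  T1 -> b
  T2 -> c

Fill CYK table bottom-up — only the sub-triangle for w[1..2]:
  cell(1,1) b: {T1}  orig:{}
  cell(2,2) a: {A,T0}  orig:{A}
  cell(1,2) ba: {B}

Original NTs in T[1,2] deriving "ba": ["B"]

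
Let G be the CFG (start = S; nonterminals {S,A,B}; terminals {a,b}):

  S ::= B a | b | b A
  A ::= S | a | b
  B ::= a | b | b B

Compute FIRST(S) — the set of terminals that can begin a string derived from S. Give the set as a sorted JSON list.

FIRST iteration:
round 1:
  A via A→a: +{a}
  A via A→b: +{b}
  B via B→a: +{a}
  B via B→b: +{b}
  S via S→B a: +{a,b}
  S: {a,b}  A: {a,b}  B: {a,b}
round 2: (stable)
  S: {a,b}  A: {a,b}  B: {a,b}

FIRST(S) = ["a", "b"]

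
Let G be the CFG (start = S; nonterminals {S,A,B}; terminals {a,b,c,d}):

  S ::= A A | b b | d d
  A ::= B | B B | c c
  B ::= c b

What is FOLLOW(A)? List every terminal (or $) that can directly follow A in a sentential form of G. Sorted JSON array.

Compute FIRST by fixpoint:
iter 1:
  A via A→c c: +{c}
  B via B→c b: +{c}
  S via S→A A: +{c}
  S via S→b b: +{b}
  S via S→d d: +{d}
  S: {b,c,d}  A: {c}  B: {c}
iter 2: — fixpoint
  S: {b,c,d}  A: {c}  B: {c}

Compute FOLLOW by fixpoint:
initialize: $ ∈ FOLLOW(S)
pass 1:
  A→B B: FOLLOW(B) ⊇ FIRST(B) = {c}; new: +{c}
  S→A A: FOLLOW(A) ⊇ FIRST(A) = {c}; new: +{c}
  S→A A: FOLLOW(A) ⊇ FOLLOW(S) ⊇ {$}; new: +{$}
  FOLLOW(S)={$}  FOLLOW(A)={$,c}  FOLLOW(B)={c}
pass 2:
  A→B: FOLLOW(B) ⊇ FOLLOW(A) ⊇ {$,c}; new: +{$}
  FOLLOW(S)={$}  FOLLOW(A)={$,c}  FOLLOW(B)={$,c}
pass 3: (no change)
  FOLLOW(S)={$}  FOLLOW(A)={$,c}  FOLLOW(B)={$,c}

FOLLOW(A) = ["$", "c"]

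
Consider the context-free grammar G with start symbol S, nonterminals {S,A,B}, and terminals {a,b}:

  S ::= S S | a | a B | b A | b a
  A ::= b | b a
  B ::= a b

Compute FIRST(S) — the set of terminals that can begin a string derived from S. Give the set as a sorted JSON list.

FIRST iteration:
iter 1:
  A via A→b: +{b}
  B via B→a b: +{a}
  S via S→a: +{a}
  S via S→b A: +{b}
  FIRST[S]={a,b}  FIRST[A]={b}  FIRST[B]={a}
iter 2: (stable)
  FIRST[S]={a,b}  FIRST[A]={b}  FIRST[B]={a}

FIRST(S) = ["a", "b"]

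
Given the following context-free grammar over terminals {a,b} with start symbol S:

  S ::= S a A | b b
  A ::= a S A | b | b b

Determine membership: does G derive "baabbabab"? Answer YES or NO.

CNF form of G:
  S -> S X3 | T1 T1
  A -> T0 X2 | T1 T1 | b
  T0 -> a
  T1 -> b
  X2 -> S A
  X3 -> T0 A

Fill CYK table bottom-up:
  cell(0,0) b: {A,T1}  orig:{A}
  cell(1,1) a: {T0}  orig:{}
  cell(2,2) a: {T0}  orig:{}
  cell(3,3) b: {A,T1}  orig:{A}
  cell(4,4) b: {A,T1}  orig:{A}
  cell(5,5) a: {T0}  orig:{}
  cell(6,6) b: {A,T1}  orig:{A}
  cell(7,7) a: {T0}  orig:{}
  cell(8,8) b: {A,T1}  orig:{A}
  cell(0,1) ba: ∅
  cell(1,2) aa: ∅
  cell(2,3) ab: {X3}  orig:{}
  cell(3,4) bb: {A,S}
  cell(4,5) ba: ∅
  cell(5,6) ab: {X3}  orig:{}
  cell(6,7) ba: ∅
  cell(7,8) ab: {X3}  orig:{}
  cell(0,2) baa: ∅
  cell(1,3) aab: ∅
  cell(2,4) abb: {X3}  orig:{}
  cell(3,5) bba: ∅
  cell(4,6) bab: ∅
  cell(5,7) aba: ∅
  cell(6,8) bab: ∅
  cell(0,3) baab: ∅
  cell(1,4) aabb: ∅
  cell(2,5) abba: ∅
  cell(3,6) bbab: {S}
  cell(4,7) baba: ∅
  cell(5,8) abab: ∅
  cell(0,4) baabb: ∅
  cell(1,5) aabba: ∅
  cell(2,6) abbab: ∅
  cell(3,7) bbaba: ∅
  cell(4,8) babab: ∅
  cell(0,5) baabba: ∅
  cell(1,6) aabbab: ∅
  cell(2,7) abbaba: ∅
  cell(3,8) bbabab: {S}
  cell(0,6) baabbab: ∅
  cell(1,7) aabbaba: ∅
  cell(2,8) abbabab: ∅
  cell(0,7) baabbaba: ∅
  cell(1,8) aabbabab: ∅
  cell(0,8) baabbabab: ∅

S ∉ T[0,8] ⇒ NO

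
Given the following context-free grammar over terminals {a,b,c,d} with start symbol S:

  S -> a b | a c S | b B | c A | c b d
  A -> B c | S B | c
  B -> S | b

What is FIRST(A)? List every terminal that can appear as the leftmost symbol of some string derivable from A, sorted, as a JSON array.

FIRST iteration:
pass 1:
  A via A→c: +{c}
  B via B→b: +{b}
  S via S→a b: +{a}
  S via S→b B: +{b}
  S via S→c A: +{c}
  S: {a,b,c}  A: {c}  B: {b}
pass 2:
  A via A→B c: +{b}
  A via A→S B: +{a}
  B via B→S: +{a,c}
  S: {a,b,c}  A: {a,b,c}  B: {a,b,c}
pass 3: (no change)
  S: {a,b,c}  A: {a,b,c}  B: {a,b,c}

FIRST(A) = ["a", "b", "c"]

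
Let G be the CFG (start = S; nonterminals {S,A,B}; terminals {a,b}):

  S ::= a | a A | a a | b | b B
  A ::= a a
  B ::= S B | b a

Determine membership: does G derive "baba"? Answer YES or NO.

CNF form of G:
  S -> T0 A | T0 T0 | T1 B | a | b
  A -> T0 T0
  B -> S B | T1 T0
  T0 -> a
  T1 -> b

CYK fill:
  [0..0]={S,T1}  "b"  orig:{S}
  [1..1]={S,T0}  "a"  orig:{S}
  [2..2]={S,T1}  "b"  orig:{S}
  [3..3]={S,T0}  "a"  orig:{S}
  [0..1]={B}  "ba"
  [1..2]=∅  "ab"
  [2..3]={B}  "ba"
  [0..2]=∅  "bab"
  [1..3]={B}  "aba"
  [0..3]={B,S}  "baba"

S ∈ T[0,3] ⇒ YES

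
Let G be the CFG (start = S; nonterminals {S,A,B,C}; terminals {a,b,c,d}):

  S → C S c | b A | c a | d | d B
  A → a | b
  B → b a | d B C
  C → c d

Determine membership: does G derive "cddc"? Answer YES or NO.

Convert to CNF:
  S -> C X5 | T0 A | T2 B | T3 T1 | d
  A -> a | b
  B -> T0 T1 | T2 X4
  C -> T3 T2
  T0 -> b
  T1 -> a
  T2 -> d
  T3 -> c
  X4 -> B C
  X5 -> S T3

CYK table (by increasing span):
  cell(0,0) c: {T3}  orig:{}
  cell(1,1) d: {S,T2}  orig:{S}
  cell(2,2) d: {S,T2}  orig:{S}
  cell(3,3) c: {T3}  orig:{}
  cell(0,1) cd: {C}
  cell(1,2) dd: ∅
  cell(2,3) dc: {X5}  orig:{}
  cell(0,2) cdd: ∅
  cell(1,3) ddc: ∅
  cell(0,3) cddc: {S}

S ∈ T[0,3] ⇒ YES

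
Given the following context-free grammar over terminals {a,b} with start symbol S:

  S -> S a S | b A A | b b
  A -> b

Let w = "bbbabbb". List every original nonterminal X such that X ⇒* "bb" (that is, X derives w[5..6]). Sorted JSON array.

Convert to CNF:
  S -> S X2 | T1 T1 | T1 X3
  A -> b
  T0 -> a
  T1 -> b
  X2 -> T0 S
  X3 -> A A

CYK table (by increasing span) — only the sub-triangle for w[5..6]:
  T[5,5] 'b' = {A,T1}  orig:{A}
  T[6,6] 'b' = {A,T1}  orig:{A}
  T[5,6] 'bb' = {S,X3}  orig:{S}

Original NTs in T[5,6] deriving "bb": ["S"]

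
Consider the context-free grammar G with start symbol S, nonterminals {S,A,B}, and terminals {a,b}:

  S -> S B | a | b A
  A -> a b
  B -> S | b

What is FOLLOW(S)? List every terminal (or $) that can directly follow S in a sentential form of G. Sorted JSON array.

FIRST sets, iterate to fixpoint:
round 1:
  A via A→a b: +{a}
  B via B→b: +{b}
  S via S→a: +{a}
  S via S→b A: +{b}
  FIRST[S]={a,b}  FIRST[A]={a}  FIRST[B]={b}
round 2:
  B via B→S: +{a}
  FIRST[S]={a,b}  FIRST[A]={a}  FIRST[B]={a,b}
round 3: (stable)
  FIRST[S]={a,b}  FIRST[A]={a}  FIRST[B]={a,b}

FOLLOW sets:
seed FOLLOW(S) with $
round 1:
  S→S B: FOLLOW(S) ⊇ FIRST(B) = {a,b}; new: +{a,b}
  S→S B: FOLLOW(B) ⊇ FOLLOW(S) ⊇ {$,a,b}; new: +{$,a,b}
  S→b A: FOLLOW(A) ⊇ FOLLOW(S) ⊇ {$,a,b}; new: +{$,a,b}
  S: {$,a,b}  A: {$,a,b}  B: {$,a,b}
round 2: done
  S: {$,a,b}  A: {$,a,b}  B: {$,a,b}

FOLLOW(S) = ["$", "a", "b"]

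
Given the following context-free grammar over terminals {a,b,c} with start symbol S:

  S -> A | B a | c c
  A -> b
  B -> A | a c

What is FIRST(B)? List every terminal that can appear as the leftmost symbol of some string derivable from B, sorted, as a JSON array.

FIRST iteration:
round 1:
  A via A→b: +{b}
  B via B→A: +{b}
  B via B→a c: +{a}
  S via S→A: +{b}
  S via S→B a: +{a}
  S via S→c c: +{c}
  S: {a,b,c}  A: {b}  B: {a,b}
round 2: (no change)
  S: {a,b,c}  A: {b}  B: {a,b}

FIRST(B) = ["a", "b"]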